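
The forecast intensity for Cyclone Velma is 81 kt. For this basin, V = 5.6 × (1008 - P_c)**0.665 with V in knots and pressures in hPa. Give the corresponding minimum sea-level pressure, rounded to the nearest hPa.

952 hPa

ΔP = (V / 5.6)^(1/0.665) = (81/5.6)^1.504.
81/5.6 = 14.464; 14.464^1.504 ≈ 55.57 hPa.
P_c = 1008 − 55.57 = 952.43 ≈ 952 hPa.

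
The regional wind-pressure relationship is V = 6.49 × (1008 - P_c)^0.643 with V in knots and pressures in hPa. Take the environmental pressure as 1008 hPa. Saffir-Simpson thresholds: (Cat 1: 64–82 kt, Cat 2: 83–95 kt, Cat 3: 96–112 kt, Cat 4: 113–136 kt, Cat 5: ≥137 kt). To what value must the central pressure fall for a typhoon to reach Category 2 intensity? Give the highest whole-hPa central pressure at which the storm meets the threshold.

955 hPa

Category 2 begins at V = 83 kt.
Required ΔP = (83/6.49)^(1/0.643) = 12.789^1.555 ≈ 52.65 hPa.
P_c ≤ 1008 − 52.65 = 955.35, so the highest integer P_c is 955 hPa.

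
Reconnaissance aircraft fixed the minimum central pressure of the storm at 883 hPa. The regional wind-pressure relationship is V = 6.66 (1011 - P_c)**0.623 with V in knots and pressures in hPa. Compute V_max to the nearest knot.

137 kt

ΔP = 1011 − 883 = 128 hPa.
128^0.623 ≈ 20.549.
V ≈ 6.66 × 20.549 ≈ 136.9 kt.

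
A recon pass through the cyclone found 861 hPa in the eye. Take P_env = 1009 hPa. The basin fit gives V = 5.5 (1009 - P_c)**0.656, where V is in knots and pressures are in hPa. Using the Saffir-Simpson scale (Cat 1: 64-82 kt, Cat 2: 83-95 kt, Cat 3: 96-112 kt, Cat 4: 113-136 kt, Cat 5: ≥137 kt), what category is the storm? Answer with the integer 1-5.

5

ΔP = 1009 − 861 = 148 hPa.
V ≈ 5.5 × 148^0.656 = 5.5 × 26.53 ≈ 146 kt.
146 kt falls in the Category 5 band.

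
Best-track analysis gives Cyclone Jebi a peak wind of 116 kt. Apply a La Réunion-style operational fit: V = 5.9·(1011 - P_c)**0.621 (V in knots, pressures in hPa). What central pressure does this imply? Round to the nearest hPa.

ΔP = (V / 5.9)^(1/0.621) = (116/5.9)^1.610.
116/5.9 = 19.661; 19.661^1.610 ≈ 121.09 hPa.
P_c = 1011 − 121.09 = 889.91 ≈ 890 hPa.

890 hPa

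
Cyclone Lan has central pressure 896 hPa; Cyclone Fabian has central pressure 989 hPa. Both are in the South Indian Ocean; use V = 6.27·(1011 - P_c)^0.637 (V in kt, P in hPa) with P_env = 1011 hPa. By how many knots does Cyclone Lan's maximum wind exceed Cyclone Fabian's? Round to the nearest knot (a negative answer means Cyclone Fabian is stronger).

Cyclone Lan: ΔP = 115; V ≈ 6.27 × 115^0.637 ≈ 128.80 kt.
Cyclone Fabian: ΔP = 22; V ≈ 6.27 × 22^0.637 ≈ 44.91 kt.
Difference ≈ 128.80 − 44.91 = 83.89 → 84 kt.

84 kt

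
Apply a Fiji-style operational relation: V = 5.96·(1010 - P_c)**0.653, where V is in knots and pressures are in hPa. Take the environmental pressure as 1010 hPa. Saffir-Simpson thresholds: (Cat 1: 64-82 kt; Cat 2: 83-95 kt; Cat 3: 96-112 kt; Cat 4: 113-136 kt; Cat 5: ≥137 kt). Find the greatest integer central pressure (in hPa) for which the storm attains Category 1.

Category 1 begins at V = 64 kt.
Required ΔP = (64/5.96)^(1/0.653) = 10.738^1.531 ≈ 37.91 hPa.
P_c ≤ 1010 − 37.91 = 972.09, so the highest integer P_c is 972 hPa.

972 hPa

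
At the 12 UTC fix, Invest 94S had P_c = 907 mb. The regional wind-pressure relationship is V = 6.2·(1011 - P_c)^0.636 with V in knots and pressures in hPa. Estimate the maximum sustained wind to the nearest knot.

119 kt

ΔP = 1011 − 907 = 104 mb.
104^0.636 ≈ 19.179.
V ≈ 6.2 × 19.179 ≈ 118.9 kt.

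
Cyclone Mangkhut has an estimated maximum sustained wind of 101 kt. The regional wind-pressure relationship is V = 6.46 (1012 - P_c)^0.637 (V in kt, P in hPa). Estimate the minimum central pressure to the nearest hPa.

937 hPa

ΔP = (V / 6.46)^(1/0.637) = (101/6.46)^1.570.
101/6.46 = 15.635; 15.635^1.570 ≈ 74.91 hPa.
P_c = 1012 − 74.91 = 937.09 ≈ 937 hPa.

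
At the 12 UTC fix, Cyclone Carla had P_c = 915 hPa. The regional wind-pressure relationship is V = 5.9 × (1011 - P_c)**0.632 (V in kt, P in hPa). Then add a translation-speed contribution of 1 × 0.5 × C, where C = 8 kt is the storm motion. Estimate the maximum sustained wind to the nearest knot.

ΔP = 1011 − 915 = 96 hPa.
96^0.632 ≈ 17.898.
V ≈ 5.9 × 17.898 ≈ 105.6 kt.
Translation term: 1 × 0.5 × 8 = 4 kt.
Corrected V ≈ 109.6 kt → 110 kt.

110 kt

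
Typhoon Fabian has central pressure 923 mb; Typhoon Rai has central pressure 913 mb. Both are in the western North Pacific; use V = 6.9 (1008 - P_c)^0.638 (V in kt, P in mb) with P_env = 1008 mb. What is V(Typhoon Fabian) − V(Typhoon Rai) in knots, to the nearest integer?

Typhoon Fabian: ΔP = 85; V ≈ 6.9 × 85^0.638 ≈ 117.44 kt.
Typhoon Rai: ΔP = 95; V ≈ 6.9 × 95^0.638 ≈ 126.08 kt.
Difference ≈ 117.44 − 126.08 = -8.64 → -9 kt.

-9 kt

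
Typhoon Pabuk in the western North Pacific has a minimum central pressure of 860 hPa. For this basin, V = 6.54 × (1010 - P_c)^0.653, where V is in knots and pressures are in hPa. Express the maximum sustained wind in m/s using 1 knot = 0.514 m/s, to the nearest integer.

89 m/s

ΔP = 1010 − 860 = 150 hPa.
V ≈ 6.54 × 150^0.653 = 6.54 × 26.363 ≈ 172.411 kt.
172.411 × 0.514 ≈ 88.62 m/s → 89 m/s.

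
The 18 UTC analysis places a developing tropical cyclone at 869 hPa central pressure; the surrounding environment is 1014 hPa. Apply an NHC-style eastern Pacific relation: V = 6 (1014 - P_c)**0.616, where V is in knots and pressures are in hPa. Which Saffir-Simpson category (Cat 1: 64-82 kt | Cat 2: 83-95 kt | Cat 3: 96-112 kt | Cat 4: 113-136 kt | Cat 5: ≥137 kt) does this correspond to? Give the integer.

4

ΔP = 1014 − 869 = 145 hPa.
V ≈ 6 × 145^0.616 = 6 × 21.45 ≈ 129 kt.
129 kt falls in the Category 4 band.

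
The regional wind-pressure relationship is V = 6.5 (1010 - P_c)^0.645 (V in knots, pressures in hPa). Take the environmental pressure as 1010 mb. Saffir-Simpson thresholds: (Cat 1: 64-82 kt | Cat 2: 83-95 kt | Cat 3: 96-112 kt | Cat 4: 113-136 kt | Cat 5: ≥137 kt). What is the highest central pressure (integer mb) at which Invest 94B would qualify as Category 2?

Category 2 begins at V = 83 kt.
Required ΔP = (83/6.5)^(1/0.645) = 12.769^1.550 ≈ 51.88 mb.
P_c ≤ 1010 − 51.88 = 958.12, so the highest integer P_c is 958 mb.

958 mb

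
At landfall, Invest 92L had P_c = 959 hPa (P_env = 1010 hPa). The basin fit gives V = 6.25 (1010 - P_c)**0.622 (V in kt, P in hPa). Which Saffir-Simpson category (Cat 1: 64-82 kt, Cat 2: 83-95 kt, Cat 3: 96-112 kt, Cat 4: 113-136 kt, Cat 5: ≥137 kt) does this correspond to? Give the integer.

ΔP = 1010 − 959 = 51 hPa.
V ≈ 6.25 × 51^0.622 = 6.25 × 11.54 ≈ 72 kt.
72 kt falls in the Category 1 band.

1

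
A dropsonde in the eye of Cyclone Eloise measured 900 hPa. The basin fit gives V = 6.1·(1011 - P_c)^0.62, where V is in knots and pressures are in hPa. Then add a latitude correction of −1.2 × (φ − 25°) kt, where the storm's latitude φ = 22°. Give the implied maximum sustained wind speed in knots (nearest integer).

ΔP = 1011 − 900 = 111 hPa.
111^0.62 ≈ 18.540.
V ≈ 6.1 × 18.540 ≈ 113.1 kt.
Latitude correction: −1.2 × (22 − 25) = 3.6 kt.
Corrected V ≈ 116.7 kt → 117 kt.

117 kt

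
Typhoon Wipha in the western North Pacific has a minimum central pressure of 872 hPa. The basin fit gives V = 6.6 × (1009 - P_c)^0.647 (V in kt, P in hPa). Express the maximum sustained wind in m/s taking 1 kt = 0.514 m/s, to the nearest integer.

ΔP = 1009 − 872 = 137 hPa.
V ≈ 6.6 × 137^0.647 = 6.6 × 24.124 ≈ 159.222 kt.
159.222 × 0.514 ≈ 81.84 m/s → 82 m/s.

82 m/s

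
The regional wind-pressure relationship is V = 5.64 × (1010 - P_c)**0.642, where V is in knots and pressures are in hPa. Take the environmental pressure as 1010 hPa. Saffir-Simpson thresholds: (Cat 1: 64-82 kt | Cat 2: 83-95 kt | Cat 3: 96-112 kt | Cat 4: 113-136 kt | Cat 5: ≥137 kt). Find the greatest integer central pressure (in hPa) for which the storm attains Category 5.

Category 5 begins at V = 137 kt.
Required ΔP = (137/5.64)^(1/0.642) = 24.291^1.558 ≈ 143.88 hPa.
P_c ≤ 1010 − 143.88 = 866.12, so the highest integer P_c is 866 hPa.

866 hPa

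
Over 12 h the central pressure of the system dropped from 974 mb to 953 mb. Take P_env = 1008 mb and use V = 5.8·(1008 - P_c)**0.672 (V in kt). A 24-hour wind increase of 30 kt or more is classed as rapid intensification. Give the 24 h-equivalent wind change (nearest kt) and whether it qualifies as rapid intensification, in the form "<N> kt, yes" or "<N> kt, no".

47 kt, yes

V₁: ΔP = 34, V ≈ 5.8 × 34^0.672 ≈ 62.03 kt.
V₂: ΔP = 55, V ≈ 5.8 × 55^0.672 ≈ 85.69 kt.
ΔV over 12 h = 23.66 kt → 24 h equivalent = 23.66 × 24/12 ≈ 47.32 kt.
47 kt ≥ 30 kt ⇒ rapid intensification.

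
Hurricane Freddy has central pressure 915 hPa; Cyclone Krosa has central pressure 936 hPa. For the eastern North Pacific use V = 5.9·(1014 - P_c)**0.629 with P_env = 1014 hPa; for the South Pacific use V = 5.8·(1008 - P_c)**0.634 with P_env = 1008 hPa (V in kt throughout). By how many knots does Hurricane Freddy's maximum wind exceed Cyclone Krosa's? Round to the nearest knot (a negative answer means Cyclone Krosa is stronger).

Hurricane Freddy: ΔP = 99; V ≈ 5.9 × 99^0.629 ≈ 106.20 kt.
Cyclone Krosa: ΔP = 72; V ≈ 5.8 × 72^0.634 ≈ 87.29 kt.
Difference ≈ 106.20 − 87.29 = 18.91 → 19 kt.

19 kt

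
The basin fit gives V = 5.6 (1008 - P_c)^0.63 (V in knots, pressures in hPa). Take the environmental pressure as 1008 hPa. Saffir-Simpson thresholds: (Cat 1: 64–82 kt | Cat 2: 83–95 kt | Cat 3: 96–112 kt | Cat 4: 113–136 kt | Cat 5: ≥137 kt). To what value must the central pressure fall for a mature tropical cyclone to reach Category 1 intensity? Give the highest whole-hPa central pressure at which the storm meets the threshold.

Category 1 begins at V = 64 kt.
Required ΔP = (64/5.6)^(1/0.63) = 11.429^1.587 ≈ 47.79 hPa.
P_c ≤ 1008 − 47.79 = 960.21, so the highest integer P_c is 960 hPa.

960 hPa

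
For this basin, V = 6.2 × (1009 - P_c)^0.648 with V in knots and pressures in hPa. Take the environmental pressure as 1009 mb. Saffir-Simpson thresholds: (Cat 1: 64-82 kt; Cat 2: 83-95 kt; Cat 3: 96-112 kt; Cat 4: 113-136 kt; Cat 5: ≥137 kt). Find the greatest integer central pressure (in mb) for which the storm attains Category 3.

Category 3 begins at V = 96 kt.
Required ΔP = (96/6.2)^(1/0.648) = 15.484^1.543 ≈ 68.59 mb.
P_c ≤ 1009 − 68.59 = 940.41, so the highest integer P_c is 940 mb.

940 mb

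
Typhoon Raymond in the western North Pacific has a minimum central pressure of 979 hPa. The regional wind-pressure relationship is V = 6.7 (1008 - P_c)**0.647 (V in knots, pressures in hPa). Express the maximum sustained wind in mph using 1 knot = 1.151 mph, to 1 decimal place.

ΔP = 1008 − 979 = 29 hPa.
V ≈ 6.7 × 29^0.647 = 6.7 × 8.834 ≈ 59.190 kt.
59.190 × 1.151 ≈ 68.13 mph → 68.1 mph.

68.1 mph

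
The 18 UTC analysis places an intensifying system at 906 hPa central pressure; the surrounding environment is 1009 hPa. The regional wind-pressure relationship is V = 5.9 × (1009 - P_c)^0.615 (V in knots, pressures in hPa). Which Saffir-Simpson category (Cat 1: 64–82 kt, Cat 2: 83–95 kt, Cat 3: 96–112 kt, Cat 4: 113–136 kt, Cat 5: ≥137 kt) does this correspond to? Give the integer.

3

ΔP = 1009 − 906 = 103 hPa.
V ≈ 5.9 × 103^0.615 = 5.9 × 17.29 ≈ 102 kt.
102 kt falls in the Category 3 band.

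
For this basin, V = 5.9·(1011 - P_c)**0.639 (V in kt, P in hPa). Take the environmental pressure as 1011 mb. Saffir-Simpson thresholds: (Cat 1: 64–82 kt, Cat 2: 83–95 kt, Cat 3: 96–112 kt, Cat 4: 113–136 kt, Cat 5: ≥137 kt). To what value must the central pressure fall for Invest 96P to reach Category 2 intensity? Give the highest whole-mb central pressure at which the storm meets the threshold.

948 mb

Category 2 begins at V = 83 kt.
Required ΔP = (83/5.9)^(1/0.639) = 14.068^1.565 ≈ 62.65 mb.
P_c ≤ 1011 − 62.65 = 948.35, so the highest integer P_c is 948 mb.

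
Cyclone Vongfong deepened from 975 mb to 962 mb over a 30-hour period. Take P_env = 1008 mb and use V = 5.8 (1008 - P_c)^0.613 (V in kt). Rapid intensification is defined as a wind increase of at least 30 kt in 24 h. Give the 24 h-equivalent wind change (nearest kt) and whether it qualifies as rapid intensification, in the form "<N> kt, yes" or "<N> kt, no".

V₁: ΔP = 33, V ≈ 5.8 × 33^0.613 ≈ 49.46 kt.
V₂: ΔP = 46, V ≈ 5.8 × 46^0.613 ≈ 60.63 kt.
ΔV over 30 h = 11.17 kt → 24 h equivalent = 11.17 × 24/30 ≈ 8.94 kt.
9 kt < 30 kt ⇒ not rapid intensification.

9 kt, no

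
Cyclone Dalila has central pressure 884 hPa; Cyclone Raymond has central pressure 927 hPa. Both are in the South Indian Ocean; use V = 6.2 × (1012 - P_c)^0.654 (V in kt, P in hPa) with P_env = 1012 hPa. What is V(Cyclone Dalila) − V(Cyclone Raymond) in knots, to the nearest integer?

Cyclone Dalila: ΔP = 128; V ≈ 6.2 × 128^0.654 ≈ 148.08 kt.
Cyclone Raymond: ΔP = 85; V ≈ 6.2 × 85^0.654 ≈ 113.30 kt.
Difference ≈ 148.08 − 113.30 = 34.78 → 35 kt.

35 kt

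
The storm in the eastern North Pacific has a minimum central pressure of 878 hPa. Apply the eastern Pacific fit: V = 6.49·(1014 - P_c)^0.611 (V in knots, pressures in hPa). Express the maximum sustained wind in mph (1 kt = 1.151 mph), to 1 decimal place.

150.3 mph

ΔP = 1014 − 878 = 136 hPa.
V ≈ 6.49 × 136^0.611 = 6.49 × 20.118 ≈ 130.568 kt.
130.568 × 1.151 ≈ 150.28 mph → 150.3 mph.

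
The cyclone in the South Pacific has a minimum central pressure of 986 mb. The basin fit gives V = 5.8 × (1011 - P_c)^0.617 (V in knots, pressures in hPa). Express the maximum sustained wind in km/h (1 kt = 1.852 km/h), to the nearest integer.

78 km/h

ΔP = 1011 − 986 = 25 mb.
V ≈ 5.8 × 25^0.617 = 5.8 × 7.287 ≈ 42.263 kt.
42.263 × 1.852 ≈ 78.27 km/h → 78 km/h.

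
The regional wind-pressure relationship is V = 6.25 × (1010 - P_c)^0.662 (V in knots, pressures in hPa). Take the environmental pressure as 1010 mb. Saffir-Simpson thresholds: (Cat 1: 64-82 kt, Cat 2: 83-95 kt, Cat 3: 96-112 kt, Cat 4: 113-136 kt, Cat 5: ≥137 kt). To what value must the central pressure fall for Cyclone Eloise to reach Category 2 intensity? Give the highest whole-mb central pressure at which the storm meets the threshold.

Category 2 begins at V = 83 kt.
Required ΔP = (83/6.25)^(1/0.662) = 13.280^1.511 ≈ 49.74 mb.
P_c ≤ 1010 − 49.74 = 960.26, so the highest integer P_c is 960 mb.

960 mb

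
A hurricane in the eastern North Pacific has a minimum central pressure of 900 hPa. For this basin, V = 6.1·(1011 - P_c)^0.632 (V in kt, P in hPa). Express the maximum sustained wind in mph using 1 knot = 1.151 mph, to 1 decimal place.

ΔP = 1011 − 900 = 111 hPa.
V ≈ 6.1 × 111^0.632 = 6.1 × 19.618 ≈ 119.667 kt.
119.667 × 1.151 ≈ 137.74 mph → 137.7 mph.

137.7 mph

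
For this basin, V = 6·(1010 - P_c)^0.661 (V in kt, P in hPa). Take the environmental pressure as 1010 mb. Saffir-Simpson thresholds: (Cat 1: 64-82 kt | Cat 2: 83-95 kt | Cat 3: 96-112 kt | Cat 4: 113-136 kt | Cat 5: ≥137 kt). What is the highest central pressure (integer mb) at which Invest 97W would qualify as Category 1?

974 mb

Category 1 begins at V = 64 kt.
Required ΔP = (64/6)^(1/0.661) = 10.667^1.513 ≈ 35.91 mb.
P_c ≤ 1010 − 35.91 = 974.09, so the highest integer P_c is 974 mb.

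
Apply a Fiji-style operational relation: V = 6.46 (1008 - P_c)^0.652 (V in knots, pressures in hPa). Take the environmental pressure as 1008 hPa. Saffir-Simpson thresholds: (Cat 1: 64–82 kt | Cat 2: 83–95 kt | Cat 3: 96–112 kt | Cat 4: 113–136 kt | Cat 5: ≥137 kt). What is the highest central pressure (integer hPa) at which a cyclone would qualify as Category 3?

945 hPa

Category 3 begins at V = 96 kt.
Required ΔP = (96/6.46)^(1/0.652) = 14.861^1.534 ≈ 62.75 hPa.
P_c ≤ 1008 − 62.75 = 945.25, so the highest integer P_c is 945 hPa.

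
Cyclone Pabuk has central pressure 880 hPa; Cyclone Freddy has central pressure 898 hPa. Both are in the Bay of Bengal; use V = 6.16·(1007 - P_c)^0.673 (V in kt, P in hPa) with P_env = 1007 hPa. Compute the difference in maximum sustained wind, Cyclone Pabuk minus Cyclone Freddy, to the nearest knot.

16 kt

Cyclone Pabuk: ΔP = 127; V ≈ 6.16 × 127^0.673 ≈ 160.49 kt.
Cyclone Freddy: ΔP = 109; V ≈ 6.16 × 109^0.673 ≈ 144.80 kt.
Difference ≈ 160.49 − 144.80 = 15.69 → 16 kt.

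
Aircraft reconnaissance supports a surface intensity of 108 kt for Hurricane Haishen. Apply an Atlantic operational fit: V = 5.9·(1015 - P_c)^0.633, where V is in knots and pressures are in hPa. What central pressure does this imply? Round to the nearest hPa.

916 hPa

ΔP = (V / 5.9)^(1/0.633) = (108/5.9)^1.580.
108/5.9 = 18.305; 18.305^1.580 ≈ 98.76 hPa.
P_c = 1015 − 98.76 = 916.24 ≈ 916 hPa.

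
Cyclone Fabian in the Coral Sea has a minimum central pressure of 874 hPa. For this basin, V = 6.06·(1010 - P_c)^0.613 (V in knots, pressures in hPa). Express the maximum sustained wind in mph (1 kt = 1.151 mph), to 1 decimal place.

141.7 mph

ΔP = 1010 − 874 = 136 hPa.
V ≈ 6.06 × 136^0.613 = 6.06 × 20.317 ≈ 123.121 kt.
123.121 × 1.151 ≈ 141.71 mph → 141.7 mph.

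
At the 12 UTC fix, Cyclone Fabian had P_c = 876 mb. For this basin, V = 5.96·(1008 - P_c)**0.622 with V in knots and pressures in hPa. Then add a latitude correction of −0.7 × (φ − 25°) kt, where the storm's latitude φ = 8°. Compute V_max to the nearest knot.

136 kt

ΔP = 1008 − 876 = 132 mb.
132^0.622 ≈ 20.845.
V ≈ 5.96 × 20.845 ≈ 124.2 kt.
Latitude correction: −0.7 × (8 − 25) = 11.9 kt.
Corrected V ≈ 136.1 kt → 136 kt.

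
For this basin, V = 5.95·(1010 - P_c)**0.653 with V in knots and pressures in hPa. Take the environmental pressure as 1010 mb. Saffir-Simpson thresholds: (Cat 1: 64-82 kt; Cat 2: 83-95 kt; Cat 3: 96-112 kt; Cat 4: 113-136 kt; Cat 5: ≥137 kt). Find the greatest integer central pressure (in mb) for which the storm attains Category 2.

953 mb

Category 2 begins at V = 83 kt.
Required ΔP = (83/5.95)^(1/0.653) = 13.950^1.531 ≈ 56.59 mb.
P_c ≤ 1010 − 56.59 = 953.41, so the highest integer P_c is 953 mb.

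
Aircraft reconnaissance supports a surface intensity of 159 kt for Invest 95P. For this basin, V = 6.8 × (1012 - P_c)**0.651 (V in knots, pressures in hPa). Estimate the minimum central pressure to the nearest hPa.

ΔP = (V / 6.8)^(1/0.651) = (159/6.8)^1.536.
159/6.8 = 23.382; 23.382^1.536 ≈ 126.69 hPa.
P_c = 1012 − 126.69 = 885.31 ≈ 885 hPa.

885 hPa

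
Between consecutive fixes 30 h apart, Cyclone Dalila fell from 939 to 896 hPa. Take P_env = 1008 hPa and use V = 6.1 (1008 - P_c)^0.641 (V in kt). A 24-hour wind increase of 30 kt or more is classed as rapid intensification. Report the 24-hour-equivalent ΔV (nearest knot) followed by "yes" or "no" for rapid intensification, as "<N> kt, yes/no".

V₁: ΔP = 69, V ≈ 6.1 × 69^0.641 ≈ 92.05 kt.
V₂: ΔP = 112, V ≈ 6.1 × 112^0.641 ≈ 125.57 kt.
ΔV over 30 h = 33.52 kt → 24 h equivalent = 33.52 × 24/30 ≈ 26.82 kt.
27 kt < 30 kt ⇒ not rapid intensification.

27 kt, no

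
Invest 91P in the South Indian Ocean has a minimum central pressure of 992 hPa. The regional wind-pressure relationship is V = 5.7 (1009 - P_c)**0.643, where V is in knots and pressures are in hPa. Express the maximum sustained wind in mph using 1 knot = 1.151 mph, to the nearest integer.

41 mph

ΔP = 1009 − 992 = 17 hPa.
V ≈ 5.7 × 17^0.643 = 5.7 × 6.183 ≈ 35.241 kt.
35.241 × 1.151 ≈ 40.56 mph → 41 mph.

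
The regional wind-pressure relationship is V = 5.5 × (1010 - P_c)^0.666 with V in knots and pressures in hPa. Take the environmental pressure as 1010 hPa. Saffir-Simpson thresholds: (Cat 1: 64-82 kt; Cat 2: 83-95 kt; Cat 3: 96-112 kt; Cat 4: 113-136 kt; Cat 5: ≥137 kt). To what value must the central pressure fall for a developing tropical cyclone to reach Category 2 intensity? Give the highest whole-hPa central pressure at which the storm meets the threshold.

Category 2 begins at V = 83 kt.
Required ΔP = (83/5.5)^(1/0.666) = 15.091^1.502 ≈ 58.86 hPa.
P_c ≤ 1010 − 58.86 = 951.14, so the highest integer P_c is 951 hPa.

951 hPa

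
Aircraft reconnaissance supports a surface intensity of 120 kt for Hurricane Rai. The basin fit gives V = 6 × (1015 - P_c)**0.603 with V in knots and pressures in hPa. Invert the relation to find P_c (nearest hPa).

ΔP = (V / 6)^(1/0.603) = (120/6)^1.658.
120/6 = 20.000; 20.000^1.658 ≈ 143.75 hPa.
P_c = 1015 − 143.75 = 871.25 ≈ 871 hPa.

871 hPa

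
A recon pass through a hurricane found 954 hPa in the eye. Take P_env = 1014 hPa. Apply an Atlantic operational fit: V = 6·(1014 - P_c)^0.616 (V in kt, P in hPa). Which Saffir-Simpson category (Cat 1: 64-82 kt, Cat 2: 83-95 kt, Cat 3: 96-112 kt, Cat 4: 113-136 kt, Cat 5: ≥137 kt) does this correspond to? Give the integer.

ΔP = 1014 − 954 = 60 hPa.
V ≈ 6 × 60^0.616 = 6 × 12.45 ≈ 75 kt.
75 kt falls in the Category 1 band.

1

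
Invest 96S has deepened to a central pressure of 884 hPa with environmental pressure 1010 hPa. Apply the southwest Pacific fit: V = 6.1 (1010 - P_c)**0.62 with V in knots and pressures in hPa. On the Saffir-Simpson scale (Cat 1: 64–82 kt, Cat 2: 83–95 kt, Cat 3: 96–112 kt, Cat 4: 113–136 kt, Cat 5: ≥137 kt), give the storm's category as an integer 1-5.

4

ΔP = 1010 − 884 = 126 hPa.
V ≈ 6.1 × 126^0.62 = 6.1 × 20.06 ≈ 122 kt.
122 kt falls in the Category 4 band.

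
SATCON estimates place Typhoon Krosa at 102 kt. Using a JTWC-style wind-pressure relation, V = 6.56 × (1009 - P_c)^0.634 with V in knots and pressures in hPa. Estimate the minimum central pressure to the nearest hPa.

ΔP = (V / 6.56)^(1/0.634) = (102/6.56)^1.577.
102/6.56 = 15.549; 15.549^1.577 ≈ 75.80 hPa.
P_c = 1009 − 75.80 = 933.20 ≈ 933 hPa.

933 hPa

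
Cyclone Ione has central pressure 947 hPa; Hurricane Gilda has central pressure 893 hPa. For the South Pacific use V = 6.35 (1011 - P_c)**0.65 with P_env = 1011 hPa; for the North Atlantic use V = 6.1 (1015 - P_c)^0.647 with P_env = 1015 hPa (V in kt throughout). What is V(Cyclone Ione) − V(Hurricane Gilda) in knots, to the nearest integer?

Cyclone Ione: ΔP = 64; V ≈ 6.35 × 64^0.65 ≈ 94.80 kt.
Hurricane Gilda: ΔP = 122; V ≈ 6.1 × 122^0.647 ≈ 136.52 kt.
Difference ≈ 94.80 − 136.52 = -41.72 → -42 kt.

-42 kt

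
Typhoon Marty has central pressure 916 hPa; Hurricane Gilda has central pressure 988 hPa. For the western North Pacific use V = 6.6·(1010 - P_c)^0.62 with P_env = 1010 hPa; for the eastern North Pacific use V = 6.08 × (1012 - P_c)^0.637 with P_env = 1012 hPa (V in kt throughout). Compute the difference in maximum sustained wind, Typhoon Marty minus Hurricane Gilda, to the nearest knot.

64 kt

Typhoon Marty: ΔP = 94; V ≈ 6.6 × 94^0.62 ≈ 110.38 kt.
Hurricane Gilda: ΔP = 24; V ≈ 6.08 × 24^0.637 ≈ 46.04 kt.
Difference ≈ 110.38 − 46.04 = 64.34 → 64 kt.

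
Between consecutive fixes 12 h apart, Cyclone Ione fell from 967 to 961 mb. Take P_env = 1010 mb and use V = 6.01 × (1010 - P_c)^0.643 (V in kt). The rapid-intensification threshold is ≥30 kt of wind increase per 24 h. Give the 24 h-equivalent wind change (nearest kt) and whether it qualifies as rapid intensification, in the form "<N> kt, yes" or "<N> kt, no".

12 kt, no

V₁: ΔP = 43, V ≈ 6.01 × 43^0.643 ≈ 67.48 kt.
V₂: ΔP = 49, V ≈ 6.01 × 49^0.643 ≈ 73.40 kt.
ΔV over 12 h = 5.92 kt → 24 h equivalent = 5.92 × 24/12 ≈ 11.84 kt.
12 kt < 30 kt ⇒ not rapid intensification.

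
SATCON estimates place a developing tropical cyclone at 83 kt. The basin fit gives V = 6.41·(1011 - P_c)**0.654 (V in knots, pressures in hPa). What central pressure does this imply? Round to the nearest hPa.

ΔP = (V / 6.41)^(1/0.654) = (83/6.41)^1.529.
83/6.41 = 12.949; 12.949^1.529 ≈ 50.19 hPa.
P_c = 1011 − 50.19 = 960.81 ≈ 961 hPa.

961 hPa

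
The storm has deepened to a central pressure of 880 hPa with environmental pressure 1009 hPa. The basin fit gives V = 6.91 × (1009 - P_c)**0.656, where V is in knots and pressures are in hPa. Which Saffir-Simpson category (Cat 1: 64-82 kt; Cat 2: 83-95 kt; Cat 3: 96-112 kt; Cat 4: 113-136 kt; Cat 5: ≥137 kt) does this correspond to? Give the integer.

ΔP = 1009 − 880 = 129 hPa.
V ≈ 6.91 × 129^0.656 = 6.91 × 24.24 ≈ 168 kt.
168 kt falls in the Category 5 band.

5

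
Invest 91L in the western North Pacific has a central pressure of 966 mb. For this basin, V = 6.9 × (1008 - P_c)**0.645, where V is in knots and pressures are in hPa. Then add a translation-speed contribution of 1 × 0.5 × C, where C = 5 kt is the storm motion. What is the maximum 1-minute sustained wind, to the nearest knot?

79 kt

ΔP = 1008 − 966 = 42 mb.
42^0.645 ≈ 11.143.
V ≈ 6.9 × 11.143 ≈ 76.9 kt.
Translation term: 1 × 0.5 × 5 = 2.5 kt.
Corrected V ≈ 79.4 kt → 79 kt.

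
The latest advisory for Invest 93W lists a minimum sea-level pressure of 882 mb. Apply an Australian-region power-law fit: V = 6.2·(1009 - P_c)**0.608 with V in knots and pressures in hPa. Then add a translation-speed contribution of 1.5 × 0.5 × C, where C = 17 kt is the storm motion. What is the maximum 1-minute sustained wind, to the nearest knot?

ΔP = 1009 − 882 = 127 mb.
127^0.608 ≈ 19.016.
V ≈ 6.2 × 19.016 ≈ 117.9 kt.
Translation term: 1.5 × 0.5 × 17 = 12.75 kt.
Corrected V ≈ 130.65 kt → 131 kt.

131 kt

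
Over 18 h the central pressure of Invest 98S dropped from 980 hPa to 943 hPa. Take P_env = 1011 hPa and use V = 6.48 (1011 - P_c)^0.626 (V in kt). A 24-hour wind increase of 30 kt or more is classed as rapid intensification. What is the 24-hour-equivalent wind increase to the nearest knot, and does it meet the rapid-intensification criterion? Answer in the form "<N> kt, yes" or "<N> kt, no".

V₁: ΔP = 31, V ≈ 6.48 × 31^0.626 ≈ 55.61 kt.
V₂: ΔP = 68, V ≈ 6.48 × 68^0.626 ≈ 90.93 kt.
ΔV over 18 h = 35.32 kt → 24 h equivalent = 35.32 × 24/18 ≈ 47.09 kt.
47 kt ≥ 30 kt ⇒ rapid intensification.

47 kt, yes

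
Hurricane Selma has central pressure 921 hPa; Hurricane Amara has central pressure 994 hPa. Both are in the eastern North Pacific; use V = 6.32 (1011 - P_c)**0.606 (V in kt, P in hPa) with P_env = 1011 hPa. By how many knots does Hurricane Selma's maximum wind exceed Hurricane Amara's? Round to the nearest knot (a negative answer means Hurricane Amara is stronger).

61 kt

Hurricane Selma: ΔP = 90; V ≈ 6.32 × 90^0.606 ≈ 96.60 kt.
Hurricane Amara: ΔP = 17; V ≈ 6.32 × 17^0.606 ≈ 35.19 kt.
Difference ≈ 96.60 − 35.19 = 61.41 → 61 kt.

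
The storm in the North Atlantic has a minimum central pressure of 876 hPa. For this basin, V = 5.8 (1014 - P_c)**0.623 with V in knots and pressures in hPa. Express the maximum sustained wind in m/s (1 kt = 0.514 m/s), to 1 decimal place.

ΔP = 1014 − 876 = 138 hPa.
V ≈ 5.8 × 138^0.623 = 5.8 × 21.535 ≈ 124.903 kt.
124.903 × 0.514 ≈ 64.20 m/s → 64.2 m/s.

64.2 m/s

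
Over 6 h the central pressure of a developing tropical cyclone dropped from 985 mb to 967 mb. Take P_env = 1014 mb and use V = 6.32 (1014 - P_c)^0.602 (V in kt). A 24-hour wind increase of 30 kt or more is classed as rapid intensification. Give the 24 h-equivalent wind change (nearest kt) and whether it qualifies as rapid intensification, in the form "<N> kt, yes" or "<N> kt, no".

65 kt, yes

V₁: ΔP = 29, V ≈ 6.32 × 29^0.602 ≈ 47.98 kt.
V₂: ΔP = 47, V ≈ 6.32 × 47^0.602 ≈ 64.17 kt.
ΔV over 6 h = 16.19 kt → 24 h equivalent = 16.19 × 24/6 ≈ 64.76 kt.
65 kt ≥ 30 kt ⇒ rapid intensification.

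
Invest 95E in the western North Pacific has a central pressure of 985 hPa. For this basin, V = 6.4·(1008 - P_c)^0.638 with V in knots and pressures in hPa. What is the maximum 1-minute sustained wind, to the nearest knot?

ΔP = 1008 − 985 = 23 hPa.
23^0.638 ≈ 7.392.
V ≈ 6.4 × 7.392 ≈ 47.3 kt.

47 kt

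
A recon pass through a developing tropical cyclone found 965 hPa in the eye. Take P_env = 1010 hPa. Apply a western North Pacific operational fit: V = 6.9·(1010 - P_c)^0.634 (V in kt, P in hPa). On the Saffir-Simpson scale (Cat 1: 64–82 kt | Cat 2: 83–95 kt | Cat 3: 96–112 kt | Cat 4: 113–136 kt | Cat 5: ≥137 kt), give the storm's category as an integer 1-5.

1

ΔP = 1010 − 965 = 45 hPa.
V ≈ 6.9 × 45^0.634 = 6.9 × 11.17 ≈ 77 kt.
77 kt falls in the Category 1 band.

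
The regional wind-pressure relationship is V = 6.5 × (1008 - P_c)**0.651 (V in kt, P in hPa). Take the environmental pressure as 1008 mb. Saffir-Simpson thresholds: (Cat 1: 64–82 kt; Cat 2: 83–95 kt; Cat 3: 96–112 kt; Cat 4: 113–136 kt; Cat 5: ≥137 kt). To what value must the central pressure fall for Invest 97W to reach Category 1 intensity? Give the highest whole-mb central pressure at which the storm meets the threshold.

974 mb

Category 1 begins at V = 64 kt.
Required ΔP = (64/6.5)^(1/0.651) = 9.846^1.536 ≈ 33.55 mb.
P_c ≤ 1008 − 33.55 = 974.45, so the highest integer P_c is 974 mb.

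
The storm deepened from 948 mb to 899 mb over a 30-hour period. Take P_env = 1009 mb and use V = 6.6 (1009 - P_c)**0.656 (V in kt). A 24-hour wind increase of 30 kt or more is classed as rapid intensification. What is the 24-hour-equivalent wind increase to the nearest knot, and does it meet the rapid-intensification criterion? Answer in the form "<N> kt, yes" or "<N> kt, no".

V₁: ΔP = 61, V ≈ 6.6 × 61^0.656 ≈ 97.89 kt.
V₂: ΔP = 110, V ≈ 6.6 × 110^0.656 ≈ 144.11 kt.
ΔV over 30 h = 46.22 kt → 24 h equivalent = 46.22 × 24/30 ≈ 36.98 kt.
37 kt ≥ 30 kt ⇒ rapid intensification.

37 kt, yes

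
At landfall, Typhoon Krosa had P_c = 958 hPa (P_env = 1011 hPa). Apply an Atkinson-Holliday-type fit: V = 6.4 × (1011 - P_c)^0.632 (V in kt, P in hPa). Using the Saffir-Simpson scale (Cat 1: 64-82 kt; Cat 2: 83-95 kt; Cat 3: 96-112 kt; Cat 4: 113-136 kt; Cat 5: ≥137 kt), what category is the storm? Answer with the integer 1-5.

ΔP = 1011 − 958 = 53 hPa.
V ≈ 6.4 × 53^0.632 = 6.4 × 12.30 ≈ 79 kt.
79 kt falls in the Category 1 band.

1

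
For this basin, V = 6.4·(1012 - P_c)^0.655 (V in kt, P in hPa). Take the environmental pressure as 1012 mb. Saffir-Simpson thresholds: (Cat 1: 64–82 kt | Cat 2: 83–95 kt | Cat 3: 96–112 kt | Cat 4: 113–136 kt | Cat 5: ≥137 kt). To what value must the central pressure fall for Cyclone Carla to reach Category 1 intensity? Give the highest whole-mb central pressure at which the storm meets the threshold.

978 mb

Category 1 begins at V = 64 kt.
Required ΔP = (64/6.4)^(1/0.655) = 10.000^1.527 ≈ 33.63 mb.
P_c ≤ 1012 − 33.63 = 978.37, so the highest integer P_c is 978 mb.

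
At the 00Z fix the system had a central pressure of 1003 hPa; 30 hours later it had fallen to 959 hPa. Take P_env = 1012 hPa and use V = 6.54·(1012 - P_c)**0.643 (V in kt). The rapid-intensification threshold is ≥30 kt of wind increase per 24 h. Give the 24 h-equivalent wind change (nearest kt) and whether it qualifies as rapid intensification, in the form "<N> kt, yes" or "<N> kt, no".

V₁: ΔP = 9, V ≈ 6.54 × 9^0.643 ≈ 26.86 kt.
V₂: ΔP = 53, V ≈ 6.54 × 53^0.643 ≈ 84.00 kt.
ΔV over 30 h = 57.14 kt → 24 h equivalent = 57.14 × 24/30 ≈ 45.71 kt.
46 kt ≥ 30 kt ⇒ rapid intensification.

46 kt, yes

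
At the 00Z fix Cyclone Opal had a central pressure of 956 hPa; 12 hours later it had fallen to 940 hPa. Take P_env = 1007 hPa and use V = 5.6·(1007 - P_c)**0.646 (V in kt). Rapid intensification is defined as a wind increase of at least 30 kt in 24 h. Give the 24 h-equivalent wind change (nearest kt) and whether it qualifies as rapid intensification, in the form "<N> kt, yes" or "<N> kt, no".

27 kt, no

V₁: ΔP = 51, V ≈ 5.6 × 51^0.646 ≈ 71.00 kt.
V₂: ΔP = 67, V ≈ 5.6 × 67^0.646 ≈ 84.69 kt.
ΔV over 12 h = 13.69 kt → 24 h equivalent = 13.69 × 24/12 ≈ 27.38 kt.
27 kt < 30 kt ⇒ not rapid intensification.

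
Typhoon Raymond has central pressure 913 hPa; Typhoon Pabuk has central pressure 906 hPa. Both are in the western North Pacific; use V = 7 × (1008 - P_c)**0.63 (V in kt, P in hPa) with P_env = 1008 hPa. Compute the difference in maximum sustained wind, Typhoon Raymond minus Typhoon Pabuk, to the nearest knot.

Typhoon Raymond: ΔP = 95; V ≈ 7 × 95^0.63 ≈ 123.33 kt.
Typhoon Pabuk: ΔP = 102; V ≈ 7 × 102^0.63 ≈ 128.98 kt.
Difference ≈ 123.33 − 128.98 = -5.65 → -6 kt.

-6 kt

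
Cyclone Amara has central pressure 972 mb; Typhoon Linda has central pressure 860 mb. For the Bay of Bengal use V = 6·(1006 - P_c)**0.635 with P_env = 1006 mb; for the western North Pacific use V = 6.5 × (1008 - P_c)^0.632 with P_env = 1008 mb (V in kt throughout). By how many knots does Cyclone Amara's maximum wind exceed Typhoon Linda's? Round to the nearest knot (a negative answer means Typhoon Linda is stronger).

-97 kt

Cyclone Amara: ΔP = 34; V ≈ 6 × 34^0.635 ≈ 56.32 kt.
Typhoon Linda: ΔP = 148; V ≈ 6.5 × 148^0.632 ≈ 152.94 kt.
Difference ≈ 56.32 − 152.94 = -96.62 → -97 kt.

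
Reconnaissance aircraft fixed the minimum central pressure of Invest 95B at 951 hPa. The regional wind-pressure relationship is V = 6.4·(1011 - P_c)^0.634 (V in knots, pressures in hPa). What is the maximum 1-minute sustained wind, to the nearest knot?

ΔP = 1011 − 951 = 60 hPa.
60^0.634 ≈ 13.408.
V ≈ 6.4 × 13.408 ≈ 85.8 kt.

86 kt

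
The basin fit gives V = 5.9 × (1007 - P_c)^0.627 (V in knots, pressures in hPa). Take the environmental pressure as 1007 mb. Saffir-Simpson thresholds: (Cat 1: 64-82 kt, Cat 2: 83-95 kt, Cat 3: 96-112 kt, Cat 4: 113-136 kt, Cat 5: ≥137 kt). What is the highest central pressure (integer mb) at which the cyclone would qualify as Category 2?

Category 2 begins at V = 83 kt.
Required ΔP = (83/5.9)^(1/0.627) = 14.068^1.595 ≈ 67.81 mb.
P_c ≤ 1007 − 67.81 = 939.19, so the highest integer P_c is 939 mb.

939 mb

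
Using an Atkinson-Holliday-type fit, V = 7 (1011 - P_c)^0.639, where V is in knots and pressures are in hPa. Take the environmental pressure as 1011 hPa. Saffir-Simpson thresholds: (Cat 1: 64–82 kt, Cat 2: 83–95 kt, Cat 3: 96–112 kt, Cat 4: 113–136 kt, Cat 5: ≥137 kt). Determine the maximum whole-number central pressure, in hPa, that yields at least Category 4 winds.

933 hPa

Category 4 begins at V = 113 kt.
Required ΔP = (113/7)^(1/0.639) = 16.143^1.565 ≈ 77.70 hPa.
P_c ≤ 1011 − 77.70 = 933.30, so the highest integer P_c is 933 hPa.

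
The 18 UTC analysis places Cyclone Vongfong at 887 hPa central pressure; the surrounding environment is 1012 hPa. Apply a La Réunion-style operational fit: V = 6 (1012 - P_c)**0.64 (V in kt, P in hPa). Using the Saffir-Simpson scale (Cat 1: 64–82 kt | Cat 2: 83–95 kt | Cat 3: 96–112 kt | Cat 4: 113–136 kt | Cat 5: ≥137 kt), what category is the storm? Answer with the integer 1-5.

ΔP = 1012 − 887 = 125 hPa.
V ≈ 6 × 125^0.64 = 6 × 21.98 ≈ 132 kt.
132 kt falls in the Category 4 band.

4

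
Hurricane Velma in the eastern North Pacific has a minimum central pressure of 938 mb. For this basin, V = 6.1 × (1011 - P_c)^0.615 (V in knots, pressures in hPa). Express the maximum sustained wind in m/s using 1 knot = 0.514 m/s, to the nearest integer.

44 m/s

ΔP = 1011 − 938 = 73 mb.
V ≈ 6.1 × 73^0.615 = 6.1 × 13.994 ≈ 85.364 kt.
85.364 × 0.514 ≈ 43.88 m/s → 44 m/s.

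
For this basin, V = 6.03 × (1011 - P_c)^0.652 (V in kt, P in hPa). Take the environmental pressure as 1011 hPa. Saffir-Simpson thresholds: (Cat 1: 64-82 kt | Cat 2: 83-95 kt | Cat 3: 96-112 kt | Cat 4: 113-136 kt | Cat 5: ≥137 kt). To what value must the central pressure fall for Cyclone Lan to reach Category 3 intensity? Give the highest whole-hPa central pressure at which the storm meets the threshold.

Category 3 begins at V = 96 kt.
Required ΔP = (96/6.03)^(1/0.652) = 15.920^1.534 ≈ 69.74 hPa.
P_c ≤ 1011 − 69.74 = 941.26, so the highest integer P_c is 941 hPa.

941 hPa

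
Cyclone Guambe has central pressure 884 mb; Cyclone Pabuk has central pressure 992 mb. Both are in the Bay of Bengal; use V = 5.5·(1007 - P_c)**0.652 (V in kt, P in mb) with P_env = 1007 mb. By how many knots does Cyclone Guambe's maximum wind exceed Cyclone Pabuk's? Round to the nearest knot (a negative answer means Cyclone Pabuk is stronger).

Cyclone Guambe: ΔP = 123; V ≈ 5.5 × 123^0.652 ≈ 126.76 kt.
Cyclone Pabuk: ΔP = 15; V ≈ 5.5 × 15^0.652 ≈ 32.15 kt.
Difference ≈ 126.76 − 32.15 = 94.61 → 95 kt.

95 kt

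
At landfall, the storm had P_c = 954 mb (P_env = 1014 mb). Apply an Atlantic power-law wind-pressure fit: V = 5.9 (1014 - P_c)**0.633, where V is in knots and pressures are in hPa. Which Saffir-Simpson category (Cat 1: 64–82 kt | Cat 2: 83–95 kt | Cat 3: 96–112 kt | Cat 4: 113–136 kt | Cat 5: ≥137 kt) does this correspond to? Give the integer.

ΔP = 1014 − 954 = 60 mb.
V ≈ 5.9 × 60^0.633 = 5.9 × 13.35 ≈ 79 kt.
79 kt falls in the Category 1 band.

1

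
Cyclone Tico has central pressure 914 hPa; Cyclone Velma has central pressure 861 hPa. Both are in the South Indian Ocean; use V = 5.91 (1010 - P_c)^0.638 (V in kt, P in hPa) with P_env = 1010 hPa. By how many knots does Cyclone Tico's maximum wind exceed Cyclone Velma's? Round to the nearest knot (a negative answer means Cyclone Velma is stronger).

Cyclone Tico: ΔP = 96; V ≈ 5.91 × 96^0.638 ≈ 108.71 kt.
Cyclone Velma: ΔP = 149; V ≈ 5.91 × 149^0.638 ≈ 143.91 kt.
Difference ≈ 108.71 − 143.91 = -35.20 → -35 kt.

-35 kt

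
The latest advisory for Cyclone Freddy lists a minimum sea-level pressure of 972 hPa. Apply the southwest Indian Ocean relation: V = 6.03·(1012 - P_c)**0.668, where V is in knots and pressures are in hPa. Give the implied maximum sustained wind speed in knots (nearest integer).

71 kt

ΔP = 1012 − 972 = 40 hPa.
40^0.668 ≈ 11.754.
V ≈ 6.03 × 11.754 ≈ 70.9 kt.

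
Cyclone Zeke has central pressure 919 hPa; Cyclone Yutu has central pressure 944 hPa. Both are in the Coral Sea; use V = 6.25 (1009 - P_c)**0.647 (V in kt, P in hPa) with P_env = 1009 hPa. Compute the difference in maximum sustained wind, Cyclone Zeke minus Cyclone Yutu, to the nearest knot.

22 kt

Cyclone Zeke: ΔP = 90; V ≈ 6.25 × 90^0.647 ≈ 114.89 kt.
Cyclone Yutu: ΔP = 65; V ≈ 6.25 × 65^0.647 ≈ 93.08 kt.
Difference ≈ 114.89 − 93.08 = 21.81 → 22 kt.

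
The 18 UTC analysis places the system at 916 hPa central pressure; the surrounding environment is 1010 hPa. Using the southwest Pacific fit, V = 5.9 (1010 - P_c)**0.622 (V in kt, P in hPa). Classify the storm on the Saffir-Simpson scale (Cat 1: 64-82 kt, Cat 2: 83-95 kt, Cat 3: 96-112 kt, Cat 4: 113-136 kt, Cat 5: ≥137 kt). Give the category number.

ΔP = 1010 − 916 = 94 hPa.
V ≈ 5.9 × 94^0.622 = 5.9 × 16.88 ≈ 100 kt.
100 kt falls in the Category 3 band.

3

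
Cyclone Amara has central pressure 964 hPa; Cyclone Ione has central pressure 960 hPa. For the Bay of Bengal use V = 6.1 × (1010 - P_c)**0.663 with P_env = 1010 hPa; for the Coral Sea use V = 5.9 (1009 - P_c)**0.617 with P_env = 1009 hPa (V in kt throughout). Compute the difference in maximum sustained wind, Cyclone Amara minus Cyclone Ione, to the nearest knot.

12 kt

Cyclone Amara: ΔP = 46; V ≈ 6.1 × 46^0.663 ≈ 77.22 kt.
Cyclone Ione: ΔP = 49; V ≈ 5.9 × 49^0.617 ≈ 65.12 kt.
Difference ≈ 77.22 − 65.12 = 12.10 → 12 kt.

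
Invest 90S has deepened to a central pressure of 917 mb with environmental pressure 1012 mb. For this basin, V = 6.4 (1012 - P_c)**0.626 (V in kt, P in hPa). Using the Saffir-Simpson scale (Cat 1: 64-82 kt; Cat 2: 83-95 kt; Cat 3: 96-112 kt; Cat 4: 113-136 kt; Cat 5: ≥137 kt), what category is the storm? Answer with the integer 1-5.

ΔP = 1012 − 917 = 95 mb.
V ≈ 6.4 × 95^0.626 = 6.4 × 17.30 ≈ 111 kt.
111 kt falls in the Category 3 band.

3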